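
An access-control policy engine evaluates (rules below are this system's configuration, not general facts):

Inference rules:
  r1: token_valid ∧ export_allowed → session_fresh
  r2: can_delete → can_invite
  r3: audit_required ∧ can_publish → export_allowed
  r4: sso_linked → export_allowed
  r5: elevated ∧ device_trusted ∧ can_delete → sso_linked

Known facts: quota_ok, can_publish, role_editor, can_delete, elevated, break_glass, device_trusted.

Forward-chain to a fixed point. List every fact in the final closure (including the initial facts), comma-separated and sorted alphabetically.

[1] r2 [can_delete → can_invite]; r5 [elevated ∧ device_trusted ∧ can_delete → sso_linked]. ⇒ new: can_invite, sso_linked.
[2] r4 [sso_linked → export_allowed]. ⇒ new: export_allowed.

break_glass, can_delete, can_invite, can_publish, device_trusted, elevated, export_allowed, quota_ok, role_editor, sso_linked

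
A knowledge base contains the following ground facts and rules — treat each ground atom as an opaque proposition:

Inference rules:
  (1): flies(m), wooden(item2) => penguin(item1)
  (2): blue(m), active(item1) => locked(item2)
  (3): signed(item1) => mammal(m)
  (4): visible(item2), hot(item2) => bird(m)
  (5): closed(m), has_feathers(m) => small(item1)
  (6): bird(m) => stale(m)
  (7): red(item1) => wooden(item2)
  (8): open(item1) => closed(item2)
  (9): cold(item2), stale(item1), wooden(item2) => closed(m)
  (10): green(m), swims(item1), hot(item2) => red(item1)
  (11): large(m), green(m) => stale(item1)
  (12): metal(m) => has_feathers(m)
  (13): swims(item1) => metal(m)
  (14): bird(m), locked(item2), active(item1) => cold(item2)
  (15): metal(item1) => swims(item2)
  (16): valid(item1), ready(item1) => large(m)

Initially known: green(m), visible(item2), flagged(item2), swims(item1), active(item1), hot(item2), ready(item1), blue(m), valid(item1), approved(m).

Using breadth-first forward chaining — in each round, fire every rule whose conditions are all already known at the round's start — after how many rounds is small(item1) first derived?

Round 1: (2) [blue(m), active(item1) => locked(item2)]; (4) [visible(item2), hot(item2) => bird(m)]; (10) [green(m), swims(item1), hot(item2) => red(item1)]; (13) [swims(item1) => metal(m)]; (16) [valid(item1), ready(item1) => large(m)]. New: locked(item2), bird(m), red(item1), metal(m), large(m).
Round 2: (6) [bird(m) => stale(m)]; (7) [red(item1) => wooden(item2)]; (11) [large(m), green(m) => stale(item1)]; (12) [metal(m) => has_feathers(m)]; (14) [bird(m), locked(item2), active(item1) => cold(item2)]. New: stale(m), wooden(item2), stale(item1), has_feathers(m), cold(item2).
Round 3: (9) [cold(item2), stale(item1), wooden(item2) => closed(m)]. New: closed(m).
Round 4: (5) [closed(m), has_feathers(m) => small(item1)]. New: small(item1).
small(item1) first appears in round 4.

4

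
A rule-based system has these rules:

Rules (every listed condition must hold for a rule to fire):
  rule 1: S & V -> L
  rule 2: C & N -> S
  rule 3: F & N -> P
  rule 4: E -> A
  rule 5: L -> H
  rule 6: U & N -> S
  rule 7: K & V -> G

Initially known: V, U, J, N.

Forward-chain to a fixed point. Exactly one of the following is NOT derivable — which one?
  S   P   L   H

Round 1 fires rule 6, giving S.
Round 2 fires rule 1, giving L.
Round 3 fires rule 5, giving H.
Derived: H (round 3), S (round 1), L (round 2). P never appears in any round.

P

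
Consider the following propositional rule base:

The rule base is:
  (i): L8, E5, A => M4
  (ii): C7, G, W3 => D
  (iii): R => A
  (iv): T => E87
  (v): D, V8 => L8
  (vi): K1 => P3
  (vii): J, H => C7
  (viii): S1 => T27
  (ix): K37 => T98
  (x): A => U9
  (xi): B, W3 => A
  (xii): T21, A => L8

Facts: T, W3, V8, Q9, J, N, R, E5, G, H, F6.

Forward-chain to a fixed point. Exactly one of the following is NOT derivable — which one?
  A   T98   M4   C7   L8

Round 1 fires (iii), (iv), (vii), giving A, E87, C7.
Round 2 fires (ii), (x), giving D, U9.
Round 3 fires (v), giving L8.
Round 4 fires (i), giving M4.
Derived: A (round 1), C7 (round 1), L8 (round 3), M4 (round 4). T98 never appears in any round.

T98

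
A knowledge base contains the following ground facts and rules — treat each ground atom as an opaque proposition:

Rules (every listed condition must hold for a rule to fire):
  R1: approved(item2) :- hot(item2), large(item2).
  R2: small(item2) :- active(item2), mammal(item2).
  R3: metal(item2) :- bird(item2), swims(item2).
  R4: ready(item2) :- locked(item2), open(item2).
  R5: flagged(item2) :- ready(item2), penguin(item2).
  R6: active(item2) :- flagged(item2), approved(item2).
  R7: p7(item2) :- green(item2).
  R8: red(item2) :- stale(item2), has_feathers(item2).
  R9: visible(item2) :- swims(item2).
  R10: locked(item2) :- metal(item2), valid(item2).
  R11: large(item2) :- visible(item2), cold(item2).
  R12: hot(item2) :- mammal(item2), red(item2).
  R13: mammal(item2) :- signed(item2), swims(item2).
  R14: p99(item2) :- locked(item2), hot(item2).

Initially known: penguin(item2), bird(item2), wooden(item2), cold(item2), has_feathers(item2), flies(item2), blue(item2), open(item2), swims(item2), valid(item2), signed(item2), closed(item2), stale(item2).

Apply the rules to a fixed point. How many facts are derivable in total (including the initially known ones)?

Round 1 fires R3, R8, R9, R13, giving metal(item2), red(item2), visible(item2), mammal(item2).
Round 2 fires R10, R11, R12, giving locked(item2), large(item2), hot(item2).
Round 3 fires R1, R4, R14, giving approved(item2), ready(item2), p99(item2).
Round 4 fires R5, giving flagged(item2).
Round 5 fires R6, giving active(item2).
Round 6 fires R2, giving small(item2).
Closure: {active(item2), approved(item2), bird(item2), blue(item2), closed(item2), cold(item2), flagged(item2), flies(item2), has_feathers(item2), hot(item2), large(item2), locked(item2), mammal(item2), metal(item2), open(item2), p99(item2), penguin(item2), ready(item2), red(item2), signed(item2), small(item2), stale(item2), swims(item2), valid(item2), visible(item2), wooden(item2)} — 26 facts.

26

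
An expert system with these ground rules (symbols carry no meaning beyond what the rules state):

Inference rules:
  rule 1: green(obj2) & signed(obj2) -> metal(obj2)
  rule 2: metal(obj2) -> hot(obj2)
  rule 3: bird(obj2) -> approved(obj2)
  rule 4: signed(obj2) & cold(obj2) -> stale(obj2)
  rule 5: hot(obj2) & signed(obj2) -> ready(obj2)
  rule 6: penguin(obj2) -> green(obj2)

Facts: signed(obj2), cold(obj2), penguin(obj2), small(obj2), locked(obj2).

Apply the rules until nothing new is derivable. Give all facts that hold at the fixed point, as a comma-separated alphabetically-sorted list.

cold(obj2), green(obj2), hot(obj2), locked(obj2), metal(obj2), penguin(obj2), ready(obj2), signed(obj2), small(obj2), stale(obj2)

Round 1 — rule 4, rule 6, derive stale(obj2), green(obj2).
Round 2 — rule 1, derive metal(obj2).
Round 3 — rule 2, derive hot(obj2).
Round 4 — rule 5, derive ready(obj2).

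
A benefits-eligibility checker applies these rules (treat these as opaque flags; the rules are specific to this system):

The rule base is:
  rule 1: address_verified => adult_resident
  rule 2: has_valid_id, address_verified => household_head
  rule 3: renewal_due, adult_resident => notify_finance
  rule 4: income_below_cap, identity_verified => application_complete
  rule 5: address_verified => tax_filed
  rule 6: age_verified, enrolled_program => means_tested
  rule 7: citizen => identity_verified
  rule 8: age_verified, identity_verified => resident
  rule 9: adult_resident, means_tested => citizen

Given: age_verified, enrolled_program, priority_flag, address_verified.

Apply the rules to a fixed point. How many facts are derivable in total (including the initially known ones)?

10

Round 1: rule 1 [address_verified => adult_resident]; rule 5 [address_verified => tax_filed]; rule 6 [age_verified, enrolled_program => means_tested]. New: adult_resident, tax_filed, means_tested.
Round 2: rule 9 [adult_resident, means_tested => citizen]. New: citizen.
Round 3: rule 7 [citizen => identity_verified]. New: identity_verified.
Round 4: rule 8 [age_verified, identity_verified => resident]. New: resident.
Closure: {address_verified, adult_resident, age_verified, citizen, enrolled_program, identity_verified, means_tested, priority_flag, resident, tax_filed} — 10 facts.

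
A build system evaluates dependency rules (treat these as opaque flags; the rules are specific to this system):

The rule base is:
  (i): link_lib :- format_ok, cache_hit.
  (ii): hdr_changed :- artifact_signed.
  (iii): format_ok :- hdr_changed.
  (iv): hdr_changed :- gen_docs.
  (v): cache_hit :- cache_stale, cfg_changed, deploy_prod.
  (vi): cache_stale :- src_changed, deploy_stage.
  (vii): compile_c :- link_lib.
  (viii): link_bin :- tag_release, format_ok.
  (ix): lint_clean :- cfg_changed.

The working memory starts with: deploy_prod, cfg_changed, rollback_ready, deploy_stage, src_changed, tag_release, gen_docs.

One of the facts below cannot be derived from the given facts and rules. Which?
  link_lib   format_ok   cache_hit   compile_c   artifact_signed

Round 1: (iv) [hdr_changed :- gen_docs.]; (vi) [cache_stale :- src_changed, deploy_stage.]; (ix) [lint_clean :- cfg_changed.]. New: hdr_changed, cache_stale, lint_clean.
Round 2: (iii) [format_ok :- hdr_changed.]; (v) [cache_hit :- cache_stale, cfg_changed, deploy_prod.]. New: format_ok, cache_hit.
Round 3: (i) [link_lib :- format_ok, cache_hit.]; (viii) [link_bin :- tag_release, format_ok.]. New: link_lib, link_bin.
Round 4: (vii) [compile_c :- link_lib.]. New: compile_c.
Derived: format_ok (round 2), cache_hit (round 2), link_lib (round 3), compile_c (round 4). artifact_signed never appears in any round.

artifact_signed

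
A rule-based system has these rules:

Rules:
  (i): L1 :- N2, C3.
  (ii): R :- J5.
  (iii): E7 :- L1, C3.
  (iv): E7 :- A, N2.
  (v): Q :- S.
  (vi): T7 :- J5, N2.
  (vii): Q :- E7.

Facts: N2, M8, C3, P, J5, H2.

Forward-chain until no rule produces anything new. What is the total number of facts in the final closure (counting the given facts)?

11

Round 1: (i) [L1 :- N2, C3.]; (ii) [R :- J5.]; (vi) [T7 :- J5, N2.]. New: L1, R, T7.
Round 2: (iii) [E7 :- L1, C3.]. New: E7.
Round 3: (vii) [Q :- E7.]. New: Q.
Closure: {C3, E7, H2, J5, L1, M8, N2, P, Q, R, T7} — 11 facts.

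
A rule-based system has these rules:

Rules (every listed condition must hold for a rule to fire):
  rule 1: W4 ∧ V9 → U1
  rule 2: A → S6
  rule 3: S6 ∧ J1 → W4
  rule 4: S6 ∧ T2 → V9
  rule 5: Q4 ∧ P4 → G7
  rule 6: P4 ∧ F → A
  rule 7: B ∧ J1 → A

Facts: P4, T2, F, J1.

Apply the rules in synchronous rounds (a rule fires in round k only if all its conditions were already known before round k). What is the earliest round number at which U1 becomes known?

Round 1 — rule 6, derive A.
Round 2 — rule 2, derive S6.
Round 3 — rule 3, rule 4, derive W4, V9.
Round 4 — rule 1, derive U1.
U1 first appears in round 4.

4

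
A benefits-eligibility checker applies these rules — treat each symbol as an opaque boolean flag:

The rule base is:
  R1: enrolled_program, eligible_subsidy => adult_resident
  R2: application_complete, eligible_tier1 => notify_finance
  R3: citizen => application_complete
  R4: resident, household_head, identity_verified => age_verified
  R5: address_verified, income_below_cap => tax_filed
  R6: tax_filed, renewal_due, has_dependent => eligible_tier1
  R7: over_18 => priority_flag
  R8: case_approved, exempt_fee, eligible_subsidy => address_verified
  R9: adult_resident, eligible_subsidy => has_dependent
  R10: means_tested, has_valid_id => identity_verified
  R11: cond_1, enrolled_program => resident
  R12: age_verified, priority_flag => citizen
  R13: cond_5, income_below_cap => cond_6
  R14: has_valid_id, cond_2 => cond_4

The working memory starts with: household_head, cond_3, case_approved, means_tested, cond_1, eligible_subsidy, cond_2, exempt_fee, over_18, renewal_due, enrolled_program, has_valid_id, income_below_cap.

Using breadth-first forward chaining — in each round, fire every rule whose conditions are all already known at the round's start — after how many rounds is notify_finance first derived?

Round 1 fires R1, R7, R8, R10, R11, R14, giving adult_resident, priority_flag, address_verified, identity_verified, resident, cond_4.
Round 2 fires R4, R5, R9, giving age_verified, tax_filed, has_dependent.
Round 3 fires R6, R12, giving eligible_tier1, citizen.
Round 4 fires R3, giving application_complete.
Round 5 fires R2, giving notify_finance.
notify_finance first appears in round 5.

5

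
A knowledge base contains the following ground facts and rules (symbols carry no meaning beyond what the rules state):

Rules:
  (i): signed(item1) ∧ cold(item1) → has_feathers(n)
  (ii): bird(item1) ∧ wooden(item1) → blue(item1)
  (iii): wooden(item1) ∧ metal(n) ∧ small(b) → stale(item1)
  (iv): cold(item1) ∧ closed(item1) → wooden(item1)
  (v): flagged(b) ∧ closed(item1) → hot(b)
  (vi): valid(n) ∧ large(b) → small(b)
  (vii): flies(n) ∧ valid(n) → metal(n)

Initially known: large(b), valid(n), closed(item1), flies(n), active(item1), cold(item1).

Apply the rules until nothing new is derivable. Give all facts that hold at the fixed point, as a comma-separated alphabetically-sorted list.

Round 1 fires (iv), (vi), (vii), giving wooden(item1), small(b), metal(n).
Round 2 fires (iii), giving stale(item1).

active(item1), closed(item1), cold(item1), flies(n), large(b), metal(n), small(b), stale(item1), valid(n), wooden(item1)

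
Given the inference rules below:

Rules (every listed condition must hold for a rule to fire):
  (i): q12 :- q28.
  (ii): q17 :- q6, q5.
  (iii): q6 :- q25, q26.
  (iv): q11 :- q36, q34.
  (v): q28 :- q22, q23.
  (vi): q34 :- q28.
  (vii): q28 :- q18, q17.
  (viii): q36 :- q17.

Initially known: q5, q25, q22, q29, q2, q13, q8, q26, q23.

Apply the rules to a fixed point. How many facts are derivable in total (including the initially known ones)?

16

Round 1 fires (iii), (v), giving q6, q28.
Round 2 fires (i), (ii), (vi), giving q12, q17, q34.
Round 3 fires (viii), giving q36.
Round 4 fires (iv), giving q11.
Closure: {q11, q12, q13, q17, q2, q22, q23, q25, q26, q28, q29, q34, q36, q5, q6, q8} — 16 facts.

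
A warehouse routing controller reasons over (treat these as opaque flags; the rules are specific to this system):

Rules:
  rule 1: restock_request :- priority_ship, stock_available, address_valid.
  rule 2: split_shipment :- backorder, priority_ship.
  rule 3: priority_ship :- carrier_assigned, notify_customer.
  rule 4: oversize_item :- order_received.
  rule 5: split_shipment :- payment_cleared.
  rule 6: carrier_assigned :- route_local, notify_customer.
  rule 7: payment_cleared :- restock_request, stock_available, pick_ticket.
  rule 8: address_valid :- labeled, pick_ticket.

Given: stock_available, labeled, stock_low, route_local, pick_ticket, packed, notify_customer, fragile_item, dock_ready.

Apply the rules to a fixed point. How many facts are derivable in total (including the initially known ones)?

15

Round 1 — rule 6, rule 8, derive carrier_assigned, address_valid.
Round 2 — rule 3, derive priority_ship.
Round 3 — rule 1, derive restock_request.
Round 4 — rule 7, derive payment_cleared.
Round 5 — rule 5, derive split_shipment.
Closure: {address_valid, carrier_assigned, dock_ready, fragile_item, labeled, notify_customer, packed, payment_cleared, pick_ticket, priority_ship, restock_request, route_local, split_shipment, stock_available, stock_low} — 15 facts.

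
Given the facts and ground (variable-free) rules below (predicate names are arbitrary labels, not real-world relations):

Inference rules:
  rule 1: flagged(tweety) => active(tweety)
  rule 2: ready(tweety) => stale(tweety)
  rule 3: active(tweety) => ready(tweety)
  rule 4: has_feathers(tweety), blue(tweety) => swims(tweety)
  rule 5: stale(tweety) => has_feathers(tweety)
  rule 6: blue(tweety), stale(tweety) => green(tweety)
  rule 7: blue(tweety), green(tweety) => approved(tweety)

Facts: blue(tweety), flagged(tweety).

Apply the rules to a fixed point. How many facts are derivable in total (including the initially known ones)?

9

Round 1 — rule 1, derive active(tweety).
Round 2 — rule 3, derive ready(tweety).
Round 3 — rule 2, derive stale(tweety).
Round 4 — rule 5, rule 6, derive has_feathers(tweety), green(tweety).
Round 5 — rule 4, rule 7, derive swims(tweety), approved(tweety).
Closure: {active(tweety), approved(tweety), blue(tweety), flagged(tweety), green(tweety), has_feathers(tweety), ready(tweety), stale(tweety), swims(tweety)} — 9 facts.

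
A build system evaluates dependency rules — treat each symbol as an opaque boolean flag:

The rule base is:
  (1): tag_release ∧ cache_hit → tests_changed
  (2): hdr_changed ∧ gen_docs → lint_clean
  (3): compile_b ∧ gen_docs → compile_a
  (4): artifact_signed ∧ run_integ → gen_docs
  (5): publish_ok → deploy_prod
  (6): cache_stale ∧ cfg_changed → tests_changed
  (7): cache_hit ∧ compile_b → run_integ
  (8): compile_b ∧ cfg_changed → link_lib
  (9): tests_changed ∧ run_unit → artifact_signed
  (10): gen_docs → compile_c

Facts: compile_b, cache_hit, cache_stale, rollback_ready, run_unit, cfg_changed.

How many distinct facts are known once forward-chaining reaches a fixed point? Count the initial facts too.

Round 1 fires (6), (7), (8), giving tests_changed, run_integ, link_lib.
Round 2 fires (9), giving artifact_signed.
Round 3 fires (4), giving gen_docs.
Round 4 fires (3), (10), giving compile_a, compile_c.
Closure: {artifact_signed, cache_hit, cache_stale, cfg_changed, compile_a, compile_b, compile_c, gen_docs, link_lib, rollback_ready, run_integ, run_unit, tests_changed} — 13 facts.

13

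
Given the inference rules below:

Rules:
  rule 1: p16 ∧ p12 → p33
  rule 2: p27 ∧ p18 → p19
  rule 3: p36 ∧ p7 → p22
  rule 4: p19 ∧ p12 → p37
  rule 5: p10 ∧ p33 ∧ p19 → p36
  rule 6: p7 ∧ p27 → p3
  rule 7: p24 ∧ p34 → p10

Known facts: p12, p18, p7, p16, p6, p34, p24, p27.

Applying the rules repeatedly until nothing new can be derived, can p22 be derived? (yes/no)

yes

Round 1: rule 1 [p16 ∧ p12 → p33]; rule 2 [p27 ∧ p18 → p19]; rule 6 [p7 ∧ p27 → p3]; rule 7 [p24 ∧ p34 → p10]. Adds p33, p19, p3, p10.
Round 2: rule 4 [p19 ∧ p12 → p37]; rule 5 [p10 ∧ p33 ∧ p19 → p36]. Adds p37, p36.
Round 3: rule 3 [p36 ∧ p7 → p22]. Adds p22.
p22 appears in round 3, so it is derivable.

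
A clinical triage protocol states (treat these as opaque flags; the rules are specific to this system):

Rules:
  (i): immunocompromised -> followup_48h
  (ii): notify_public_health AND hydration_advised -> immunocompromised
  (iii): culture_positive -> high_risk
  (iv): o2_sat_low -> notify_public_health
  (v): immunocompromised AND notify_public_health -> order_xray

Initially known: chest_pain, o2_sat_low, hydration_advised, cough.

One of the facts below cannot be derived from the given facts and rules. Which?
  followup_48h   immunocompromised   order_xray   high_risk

Round 1 fires (iv), giving notify_public_health.
Round 2 fires (ii), giving immunocompromised.
Round 3 fires (i), (v), giving followup_48h, order_xray.
Derived: order_xray (round 3), immunocompromised (round 2), followup_48h (round 3). high_risk never appears in any round.

high_risk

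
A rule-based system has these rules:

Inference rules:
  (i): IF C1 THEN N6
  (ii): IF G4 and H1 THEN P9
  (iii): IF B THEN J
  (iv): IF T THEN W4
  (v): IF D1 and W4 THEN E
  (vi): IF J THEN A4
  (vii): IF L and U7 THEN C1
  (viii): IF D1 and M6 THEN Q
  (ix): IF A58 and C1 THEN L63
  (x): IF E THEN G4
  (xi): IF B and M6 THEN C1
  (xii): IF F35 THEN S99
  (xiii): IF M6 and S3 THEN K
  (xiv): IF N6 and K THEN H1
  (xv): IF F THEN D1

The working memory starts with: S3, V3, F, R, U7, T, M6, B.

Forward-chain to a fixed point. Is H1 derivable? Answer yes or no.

Round 1: (iii) [IF B THEN J]; (iv) [IF T THEN W4]; (xi) [IF B and M6 THEN C1]; (xiii) [IF M6 and S3 THEN K]; (xv) [IF F THEN D1]. New: J, W4, C1, K, D1.
Round 2: (i) [IF C1 THEN N6]; (v) [IF D1 and W4 THEN E]; (vi) [IF J THEN A4]; (viii) [IF D1 and M6 THEN Q]. New: N6, E, A4, Q.
Round 3: (x) [IF E THEN G4]; (xiv) [IF N6 and K THEN H1]. New: G4, H1.
Round 4: (ii) [IF G4 and H1 THEN P9]. New: P9.
H1 appears in round 3, so it is derivable.

yes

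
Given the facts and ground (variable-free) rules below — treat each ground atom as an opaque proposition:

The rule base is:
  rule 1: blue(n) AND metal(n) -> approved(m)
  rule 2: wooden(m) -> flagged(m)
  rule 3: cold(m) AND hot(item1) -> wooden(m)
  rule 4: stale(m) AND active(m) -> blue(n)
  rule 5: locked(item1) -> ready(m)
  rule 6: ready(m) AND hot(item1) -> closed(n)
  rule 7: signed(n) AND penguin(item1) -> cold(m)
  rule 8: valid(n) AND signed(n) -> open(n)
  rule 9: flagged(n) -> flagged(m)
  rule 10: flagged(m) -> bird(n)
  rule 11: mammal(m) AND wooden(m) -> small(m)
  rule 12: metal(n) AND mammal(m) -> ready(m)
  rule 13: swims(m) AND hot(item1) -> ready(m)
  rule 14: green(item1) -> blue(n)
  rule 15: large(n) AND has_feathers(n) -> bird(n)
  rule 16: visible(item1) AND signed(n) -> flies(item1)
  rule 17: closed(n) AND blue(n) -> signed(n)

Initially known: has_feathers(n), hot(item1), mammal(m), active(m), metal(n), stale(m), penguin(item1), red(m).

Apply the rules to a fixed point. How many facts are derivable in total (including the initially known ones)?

[1] rule 4 [stale(m) AND active(m) -> blue(n)]; rule 12 [metal(n) AND mammal(m) -> ready(m)]. ⇒ new: blue(n), ready(m).
[2] rule 1 [blue(n) AND metal(n) -> approved(m)]; rule 6 [ready(m) AND hot(item1) -> closed(n)]. ⇒ new: approved(m), closed(n).
[3] rule 17 [closed(n) AND blue(n) -> signed(n)]. ⇒ new: signed(n).
[4] rule 7 [signed(n) AND penguin(item1) -> cold(m)]. ⇒ new: cold(m).
[5] rule 3 [cold(m) AND hot(item1) -> wooden(m)]. ⇒ new: wooden(m).
[6] rule 2 [wooden(m) -> flagged(m)]; rule 11 [mammal(m) AND wooden(m) -> small(m)]. ⇒ new: flagged(m), small(m).
[7] rule 10 [flagged(m) -> bird(n)]. ⇒ new: bird(n).
Closure: {active(m), approved(m), bird(n), blue(n), closed(n), cold(m), flagged(m), has_feathers(n), hot(item1), mammal(m), metal(n), penguin(item1), ready(m), red(m), signed(n), small(m), stale(m), wooden(m)} — 18 facts.

18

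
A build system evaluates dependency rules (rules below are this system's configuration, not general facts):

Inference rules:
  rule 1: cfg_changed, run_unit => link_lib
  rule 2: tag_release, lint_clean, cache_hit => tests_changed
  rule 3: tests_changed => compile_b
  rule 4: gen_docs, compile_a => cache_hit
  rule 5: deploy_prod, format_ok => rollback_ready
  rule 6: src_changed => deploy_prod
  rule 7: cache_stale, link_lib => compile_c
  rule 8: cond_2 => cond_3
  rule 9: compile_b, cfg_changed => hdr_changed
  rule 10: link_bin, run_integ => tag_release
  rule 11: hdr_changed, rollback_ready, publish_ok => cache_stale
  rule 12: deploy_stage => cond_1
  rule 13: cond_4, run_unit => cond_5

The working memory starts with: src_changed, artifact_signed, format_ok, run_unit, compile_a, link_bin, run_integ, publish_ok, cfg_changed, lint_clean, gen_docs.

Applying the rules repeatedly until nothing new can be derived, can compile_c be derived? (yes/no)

yes

Round 1: rule 1 [cfg_changed, run_unit => link_lib]; rule 4 [gen_docs, compile_a => cache_hit]; rule 6 [src_changed => deploy_prod]; rule 10 [link_bin, run_integ => tag_release]. Adds link_lib, cache_hit, deploy_prod, tag_release.
Round 2: rule 2 [tag_release, lint_clean, cache_hit => tests_changed]; rule 5 [deploy_prod, format_ok => rollback_ready]. Adds tests_changed, rollback_ready.
Round 3: rule 3 [tests_changed => compile_b]. Adds compile_b.
Round 4: rule 9 [compile_b, cfg_changed => hdr_changed]. Adds hdr_changed.
Round 5: rule 11 [hdr_changed, rollback_ready, publish_ok => cache_stale]. Adds cache_stale.
Round 6: rule 7 [cache_stale, link_lib => compile_c]. Adds compile_c.
compile_c appears in round 6, so it is derivable.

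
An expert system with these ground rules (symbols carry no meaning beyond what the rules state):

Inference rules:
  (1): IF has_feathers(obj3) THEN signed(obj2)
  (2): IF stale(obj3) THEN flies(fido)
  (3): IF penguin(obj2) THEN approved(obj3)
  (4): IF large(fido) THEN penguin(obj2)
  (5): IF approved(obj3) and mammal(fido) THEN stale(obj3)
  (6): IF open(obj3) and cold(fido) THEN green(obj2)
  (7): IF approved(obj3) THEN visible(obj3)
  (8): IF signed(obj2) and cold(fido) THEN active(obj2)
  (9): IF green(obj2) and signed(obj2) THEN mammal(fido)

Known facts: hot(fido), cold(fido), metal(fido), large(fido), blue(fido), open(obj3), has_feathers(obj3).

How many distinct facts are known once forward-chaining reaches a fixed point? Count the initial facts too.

16

Round 1 fires (1), (4), (6), giving signed(obj2), penguin(obj2), green(obj2).
Round 2 fires (3), (8), (9), giving approved(obj3), active(obj2), mammal(fido).
Round 3 fires (5), (7), giving stale(obj3), visible(obj3).
Round 4 fires (2), giving flies(fido).
Closure: {active(obj2), approved(obj3), blue(fido), cold(fido), flies(fido), green(obj2), has_feathers(obj3), hot(fido), large(fido), mammal(fido), metal(fido), open(obj3), penguin(obj2), signed(obj2), stale(obj3), visible(obj3)} — 16 facts.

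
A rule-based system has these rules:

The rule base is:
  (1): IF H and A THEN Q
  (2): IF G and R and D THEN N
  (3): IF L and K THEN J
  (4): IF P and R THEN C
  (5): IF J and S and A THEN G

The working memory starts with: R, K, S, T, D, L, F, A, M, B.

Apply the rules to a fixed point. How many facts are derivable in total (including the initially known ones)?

13

Round 1 — (3), derive J.
Round 2 — (5), derive G.
Round 3 — (2), derive N.
Closure: {A, B, D, F, G, J, K, L, M, N, R, S, T} — 13 facts.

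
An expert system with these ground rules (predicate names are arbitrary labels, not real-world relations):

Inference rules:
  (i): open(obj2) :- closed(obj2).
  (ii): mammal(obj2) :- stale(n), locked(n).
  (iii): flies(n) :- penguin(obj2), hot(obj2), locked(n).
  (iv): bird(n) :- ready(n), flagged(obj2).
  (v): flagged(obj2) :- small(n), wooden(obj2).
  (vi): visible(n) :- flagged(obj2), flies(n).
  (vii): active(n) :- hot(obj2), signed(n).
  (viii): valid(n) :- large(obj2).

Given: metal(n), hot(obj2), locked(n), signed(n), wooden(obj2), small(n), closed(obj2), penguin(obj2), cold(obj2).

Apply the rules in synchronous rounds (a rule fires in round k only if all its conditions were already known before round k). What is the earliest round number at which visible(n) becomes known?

2

Round 1: (i) [open(obj2) :- closed(obj2).]; (iii) [flies(n) :- penguin(obj2), hot(obj2), locked(n).]; (v) [flagged(obj2) :- small(n), wooden(obj2).]; (vii) [active(n) :- hot(obj2), signed(n).]. New: open(obj2), flies(n), flagged(obj2), active(n).
Round 2: (vi) [visible(n) :- flagged(obj2), flies(n).]. New: visible(n).
visible(n) first appears in round 2.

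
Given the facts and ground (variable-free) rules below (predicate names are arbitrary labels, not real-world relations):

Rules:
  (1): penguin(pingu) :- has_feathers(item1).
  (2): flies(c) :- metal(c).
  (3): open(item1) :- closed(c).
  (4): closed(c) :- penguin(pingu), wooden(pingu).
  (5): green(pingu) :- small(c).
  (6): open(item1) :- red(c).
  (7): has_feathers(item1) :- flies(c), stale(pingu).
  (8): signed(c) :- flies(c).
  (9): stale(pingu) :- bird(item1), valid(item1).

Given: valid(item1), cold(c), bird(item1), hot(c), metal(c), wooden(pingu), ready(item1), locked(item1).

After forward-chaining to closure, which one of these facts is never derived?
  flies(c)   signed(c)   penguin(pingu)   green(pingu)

green(pingu)

Round 1 — (2), (9), derive flies(c), stale(pingu).
Round 2 — (7), (8), derive has_feathers(item1), signed(c).
Round 3 — (1), derive penguin(pingu).
Round 4 — (4), derive closed(c).
Round 5 — (3), derive open(item1).
Derived: penguin(pingu) (round 3), flies(c) (round 1), signed(c) (round 2). green(pingu) never appears in any round.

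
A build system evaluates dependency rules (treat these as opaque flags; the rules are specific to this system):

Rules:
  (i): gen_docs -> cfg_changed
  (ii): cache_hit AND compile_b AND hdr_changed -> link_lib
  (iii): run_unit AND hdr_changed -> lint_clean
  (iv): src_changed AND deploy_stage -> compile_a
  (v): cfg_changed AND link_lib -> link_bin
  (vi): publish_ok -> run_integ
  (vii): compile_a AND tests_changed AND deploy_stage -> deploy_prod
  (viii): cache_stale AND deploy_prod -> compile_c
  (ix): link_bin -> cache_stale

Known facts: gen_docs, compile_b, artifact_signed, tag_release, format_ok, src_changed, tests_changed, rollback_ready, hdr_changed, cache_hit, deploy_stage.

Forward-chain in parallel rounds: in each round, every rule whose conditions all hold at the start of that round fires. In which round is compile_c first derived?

4

Round 1: (i) [gen_docs -> cfg_changed]; (ii) [cache_hit AND compile_b AND hdr_changed -> link_lib]; (iv) [src_changed AND deploy_stage -> compile_a]. Adds cfg_changed, link_lib, compile_a.
Round 2: (v) [cfg_changed AND link_lib -> link_bin]; (vii) [compile_a AND tests_changed AND deploy_stage -> deploy_prod]. Adds link_bin, deploy_prod.
Round 3: (ix) [link_bin -> cache_stale]. Adds cache_stale.
Round 4: (viii) [cache_stale AND deploy_prod -> compile_c]. Adds compile_c.
compile_c first appears in round 4.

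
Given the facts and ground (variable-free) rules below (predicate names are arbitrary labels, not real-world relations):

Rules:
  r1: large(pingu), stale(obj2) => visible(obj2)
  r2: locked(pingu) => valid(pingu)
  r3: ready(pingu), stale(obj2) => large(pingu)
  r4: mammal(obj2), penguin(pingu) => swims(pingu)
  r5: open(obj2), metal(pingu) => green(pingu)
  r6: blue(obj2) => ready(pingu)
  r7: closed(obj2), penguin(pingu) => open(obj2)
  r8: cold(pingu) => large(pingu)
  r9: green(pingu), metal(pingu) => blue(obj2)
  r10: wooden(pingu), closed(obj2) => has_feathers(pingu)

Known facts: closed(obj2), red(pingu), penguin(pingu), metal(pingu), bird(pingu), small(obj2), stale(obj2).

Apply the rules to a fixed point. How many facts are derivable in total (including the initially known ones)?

Round 1 fires r7, giving open(obj2).
Round 2 fires r5, giving green(pingu).
Round 3 fires r9, giving blue(obj2).
Round 4 fires r6, giving ready(pingu).
Round 5 fires r3, giving large(pingu).
Round 6 fires r1, giving visible(obj2).
Closure: {bird(pingu), blue(obj2), closed(obj2), green(pingu), large(pingu), metal(pingu), open(obj2), penguin(pingu), ready(pingu), red(pingu), small(obj2), stale(obj2), visible(obj2)} — 13 facts.

13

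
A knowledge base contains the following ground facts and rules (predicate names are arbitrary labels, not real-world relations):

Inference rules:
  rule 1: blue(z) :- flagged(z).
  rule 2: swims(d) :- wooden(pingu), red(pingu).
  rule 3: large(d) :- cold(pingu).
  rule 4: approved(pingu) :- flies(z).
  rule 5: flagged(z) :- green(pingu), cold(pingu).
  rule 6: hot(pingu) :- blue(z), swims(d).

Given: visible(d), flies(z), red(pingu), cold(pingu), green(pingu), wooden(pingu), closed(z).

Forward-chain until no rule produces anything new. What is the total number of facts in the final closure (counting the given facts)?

Round 1 — rule 2, rule 3, rule 4, rule 5, derive swims(d), large(d), approved(pingu), flagged(z).
Round 2 — rule 1, derive blue(z).
Round 3 — rule 6, derive hot(pingu).
Closure: {approved(pingu), blue(z), closed(z), cold(pingu), flagged(z), flies(z), green(pingu), hot(pingu), large(d), red(pingu), swims(d), visible(d), wooden(pingu)} — 13 facts.

13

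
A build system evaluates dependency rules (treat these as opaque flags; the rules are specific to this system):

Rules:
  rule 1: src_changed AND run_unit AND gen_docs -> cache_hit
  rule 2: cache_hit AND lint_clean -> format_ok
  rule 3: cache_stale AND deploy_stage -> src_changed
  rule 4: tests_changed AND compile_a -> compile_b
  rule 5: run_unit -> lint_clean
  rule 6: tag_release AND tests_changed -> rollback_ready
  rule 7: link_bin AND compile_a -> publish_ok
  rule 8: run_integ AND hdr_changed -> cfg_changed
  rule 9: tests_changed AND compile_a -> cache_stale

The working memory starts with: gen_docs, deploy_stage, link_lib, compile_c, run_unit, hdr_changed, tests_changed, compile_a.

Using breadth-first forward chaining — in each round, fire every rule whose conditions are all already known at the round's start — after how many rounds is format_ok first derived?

Round 1: rule 4 [tests_changed AND compile_a -> compile_b]; rule 5 [run_unit -> lint_clean]; rule 9 [tests_changed AND compile_a -> cache_stale]. Adds compile_b, lint_clean, cache_stale.
Round 2: rule 3 [cache_stale AND deploy_stage -> src_changed]. Adds src_changed.
Round 3: rule 1 [src_changed AND run_unit AND gen_docs -> cache_hit]. Adds cache_hit.
Round 4: rule 2 [cache_hit AND lint_clean -> format_ok]. Adds format_ok.
format_ok first appears in round 4.

4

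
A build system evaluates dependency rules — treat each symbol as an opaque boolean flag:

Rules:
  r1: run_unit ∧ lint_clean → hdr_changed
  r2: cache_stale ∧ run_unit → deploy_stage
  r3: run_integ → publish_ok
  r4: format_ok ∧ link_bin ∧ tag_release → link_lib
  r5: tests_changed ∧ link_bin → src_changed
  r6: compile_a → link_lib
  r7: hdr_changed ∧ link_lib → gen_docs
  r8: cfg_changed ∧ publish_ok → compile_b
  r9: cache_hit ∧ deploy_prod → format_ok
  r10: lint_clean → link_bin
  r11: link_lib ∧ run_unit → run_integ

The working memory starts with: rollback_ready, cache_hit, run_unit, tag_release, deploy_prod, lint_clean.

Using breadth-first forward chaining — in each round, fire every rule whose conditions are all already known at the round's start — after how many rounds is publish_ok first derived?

Round 1 — r1, r9, r10, derive hdr_changed, format_ok, link_bin.
Round 2 — r4, derive link_lib.
Round 3 — r7, r11, derive gen_docs, run_integ.
Round 4 — r3, derive publish_ok.
publish_ok first appears in round 4.

4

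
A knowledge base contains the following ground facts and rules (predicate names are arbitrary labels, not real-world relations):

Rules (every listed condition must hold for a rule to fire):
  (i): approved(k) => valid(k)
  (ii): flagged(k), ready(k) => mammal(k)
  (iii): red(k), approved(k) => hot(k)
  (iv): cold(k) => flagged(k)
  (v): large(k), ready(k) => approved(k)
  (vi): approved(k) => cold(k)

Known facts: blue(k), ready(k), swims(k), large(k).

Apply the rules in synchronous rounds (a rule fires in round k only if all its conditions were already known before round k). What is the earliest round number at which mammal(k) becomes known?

4

[1] (v) [large(k), ready(k) => approved(k)]. ⇒ new: approved(k).
[2] (i) [approved(k) => valid(k)]; (vi) [approved(k) => cold(k)]. ⇒ new: valid(k), cold(k).
[3] (iv) [cold(k) => flagged(k)]. ⇒ new: flagged(k).
[4] (ii) [flagged(k), ready(k) => mammal(k)]. ⇒ new: mammal(k).
mammal(k) first appears in round 4.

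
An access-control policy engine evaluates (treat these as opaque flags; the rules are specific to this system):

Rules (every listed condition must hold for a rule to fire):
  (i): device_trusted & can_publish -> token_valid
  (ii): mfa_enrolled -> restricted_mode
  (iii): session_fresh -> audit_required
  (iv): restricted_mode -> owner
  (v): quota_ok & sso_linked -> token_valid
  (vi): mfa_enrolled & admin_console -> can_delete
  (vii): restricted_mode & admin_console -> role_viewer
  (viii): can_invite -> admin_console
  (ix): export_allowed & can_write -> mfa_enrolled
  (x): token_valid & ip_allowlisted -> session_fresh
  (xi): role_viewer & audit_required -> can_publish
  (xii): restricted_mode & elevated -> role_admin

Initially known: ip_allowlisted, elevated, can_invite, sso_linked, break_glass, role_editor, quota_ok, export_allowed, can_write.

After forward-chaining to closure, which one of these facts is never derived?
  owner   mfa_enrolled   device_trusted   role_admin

device_trusted

Round 1: (v) [quota_ok & sso_linked -> token_valid]; (viii) [can_invite -> admin_console]; (ix) [export_allowed & can_write -> mfa_enrolled]. New: token_valid, admin_console, mfa_enrolled.
Round 2: (ii) [mfa_enrolled -> restricted_mode]; (vi) [mfa_enrolled & admin_console -> can_delete]; (x) [token_valid & ip_allowlisted -> session_fresh]. New: restricted_mode, can_delete, session_fresh.
Round 3: (iii) [session_fresh -> audit_required]; (iv) [restricted_mode -> owner]; (vii) [restricted_mode & admin_console -> role_viewer]; (xii) [restricted_mode & elevated -> role_admin]. New: audit_required, owner, role_viewer, role_admin.
Round 4: (xi) [role_viewer & audit_required -> can_publish]. New: can_publish.
Derived: mfa_enrolled (round 1), owner (round 3), role_admin (round 3). device_trusted never appears in any round.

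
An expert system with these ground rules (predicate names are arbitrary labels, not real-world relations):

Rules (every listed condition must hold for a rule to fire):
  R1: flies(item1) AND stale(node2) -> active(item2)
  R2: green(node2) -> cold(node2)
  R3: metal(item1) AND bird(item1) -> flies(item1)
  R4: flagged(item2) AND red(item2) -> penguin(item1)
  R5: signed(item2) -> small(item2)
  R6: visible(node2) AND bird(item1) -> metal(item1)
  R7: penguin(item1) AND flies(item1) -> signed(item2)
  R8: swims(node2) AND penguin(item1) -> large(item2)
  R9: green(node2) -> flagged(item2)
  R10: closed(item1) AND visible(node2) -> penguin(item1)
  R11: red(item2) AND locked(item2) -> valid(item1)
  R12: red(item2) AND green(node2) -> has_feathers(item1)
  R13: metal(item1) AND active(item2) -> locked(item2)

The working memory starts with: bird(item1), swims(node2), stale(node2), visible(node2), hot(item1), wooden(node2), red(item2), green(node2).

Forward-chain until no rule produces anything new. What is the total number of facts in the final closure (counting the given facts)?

Round 1 fires R2, R6, R9, R12, giving cold(node2), metal(item1), flagged(item2), has_feathers(item1).
Round 2 fires R3, R4, giving flies(item1), penguin(item1).
Round 3 fires R1, R7, R8, giving active(item2), signed(item2), large(item2).
Round 4 fires R5, R13, giving small(item2), locked(item2).
Round 5 fires R11, giving valid(item1).
Closure: {active(item2), bird(item1), cold(node2), flagged(item2), flies(item1), green(node2), has_feathers(item1), hot(item1), large(item2), locked(item2), metal(item1), penguin(item1), red(item2), signed(item2), small(item2), stale(node2), swims(node2), valid(item1), visible(node2), wooden(node2)} — 20 facts.

20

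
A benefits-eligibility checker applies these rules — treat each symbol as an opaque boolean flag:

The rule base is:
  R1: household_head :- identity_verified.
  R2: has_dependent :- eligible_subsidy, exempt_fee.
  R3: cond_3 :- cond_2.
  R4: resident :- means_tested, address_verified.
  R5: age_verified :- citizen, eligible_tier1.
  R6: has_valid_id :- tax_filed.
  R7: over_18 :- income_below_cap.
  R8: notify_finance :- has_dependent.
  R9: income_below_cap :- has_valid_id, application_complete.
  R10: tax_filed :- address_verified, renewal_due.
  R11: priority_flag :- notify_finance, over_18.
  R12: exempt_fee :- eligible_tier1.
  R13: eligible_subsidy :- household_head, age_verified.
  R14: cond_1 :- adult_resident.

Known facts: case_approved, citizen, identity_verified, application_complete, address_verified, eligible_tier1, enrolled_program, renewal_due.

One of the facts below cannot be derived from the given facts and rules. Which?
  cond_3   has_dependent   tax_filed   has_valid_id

[1] R1 [household_head :- identity_verified.]; R5 [age_verified :- citizen, eligible_tier1.]; R10 [tax_filed :- address_verified, renewal_due.]; R12 [exempt_fee :- eligible_tier1.]. ⇒ new: household_head, age_verified, tax_filed, exempt_fee.
[2] R6 [has_valid_id :- tax_filed.]; R13 [eligible_subsidy :- household_head, age_verified.]. ⇒ new: has_valid_id, eligible_subsidy.
[3] R2 [has_dependent :- eligible_subsidy, exempt_fee.]; R9 [income_below_cap :- has_valid_id, application_complete.]. ⇒ new: has_dependent, income_below_cap.
[4] R7 [over_18 :- income_below_cap.]; R8 [notify_finance :- has_dependent.]. ⇒ new: over_18, notify_finance.
[5] R11 [priority_flag :- notify_finance, over_18.]. ⇒ new: priority_flag.
Derived: has_dependent (round 3), tax_filed (round 1), has_valid_id (round 2). cond_3 never appears in any round.

cond_3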